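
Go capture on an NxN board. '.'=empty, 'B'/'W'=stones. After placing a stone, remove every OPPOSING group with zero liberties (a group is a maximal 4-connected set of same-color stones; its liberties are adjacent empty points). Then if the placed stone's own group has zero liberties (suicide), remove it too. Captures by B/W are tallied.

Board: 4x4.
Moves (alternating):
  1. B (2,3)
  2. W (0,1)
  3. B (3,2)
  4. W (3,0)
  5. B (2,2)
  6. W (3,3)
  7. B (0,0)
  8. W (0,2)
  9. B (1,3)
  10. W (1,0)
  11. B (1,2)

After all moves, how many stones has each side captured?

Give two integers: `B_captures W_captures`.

Move 1: B@(2,3) -> caps B=0 W=0
Move 2: W@(0,1) -> caps B=0 W=0
Move 3: B@(3,2) -> caps B=0 W=0
Move 4: W@(3,0) -> caps B=0 W=0
Move 5: B@(2,2) -> caps B=0 W=0
Move 6: W@(3,3) -> caps B=0 W=0
Move 7: B@(0,0) -> caps B=0 W=0
Move 8: W@(0,2) -> caps B=0 W=0
Move 9: B@(1,3) -> caps B=0 W=0
Move 10: W@(1,0) -> caps B=0 W=1
Move 11: B@(1,2) -> caps B=0 W=1

Answer: 0 1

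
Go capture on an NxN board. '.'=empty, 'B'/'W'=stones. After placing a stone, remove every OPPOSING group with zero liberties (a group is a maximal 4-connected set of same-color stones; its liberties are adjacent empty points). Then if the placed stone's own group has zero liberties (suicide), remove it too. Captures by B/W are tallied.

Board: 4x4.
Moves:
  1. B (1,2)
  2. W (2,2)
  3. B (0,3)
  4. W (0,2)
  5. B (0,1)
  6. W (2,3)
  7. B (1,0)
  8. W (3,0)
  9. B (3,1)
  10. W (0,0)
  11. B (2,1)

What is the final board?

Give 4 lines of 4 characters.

Move 1: B@(1,2) -> caps B=0 W=0
Move 2: W@(2,2) -> caps B=0 W=0
Move 3: B@(0,3) -> caps B=0 W=0
Move 4: W@(0,2) -> caps B=0 W=0
Move 5: B@(0,1) -> caps B=1 W=0
Move 6: W@(2,3) -> caps B=1 W=0
Move 7: B@(1,0) -> caps B=1 W=0
Move 8: W@(3,0) -> caps B=1 W=0
Move 9: B@(3,1) -> caps B=1 W=0
Move 10: W@(0,0) -> caps B=1 W=0
Move 11: B@(2,1) -> caps B=1 W=0

Answer: .B.B
B.B.
.BWW
WB..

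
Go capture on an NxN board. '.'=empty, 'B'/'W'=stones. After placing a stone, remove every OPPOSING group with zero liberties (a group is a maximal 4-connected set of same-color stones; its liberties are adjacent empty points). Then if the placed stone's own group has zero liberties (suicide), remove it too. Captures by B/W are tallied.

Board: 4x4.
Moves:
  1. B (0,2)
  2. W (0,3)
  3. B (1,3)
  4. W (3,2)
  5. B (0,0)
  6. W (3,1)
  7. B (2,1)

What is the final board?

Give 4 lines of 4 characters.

Move 1: B@(0,2) -> caps B=0 W=0
Move 2: W@(0,3) -> caps B=0 W=0
Move 3: B@(1,3) -> caps B=1 W=0
Move 4: W@(3,2) -> caps B=1 W=0
Move 5: B@(0,0) -> caps B=1 W=0
Move 6: W@(3,1) -> caps B=1 W=0
Move 7: B@(2,1) -> caps B=1 W=0

Answer: B.B.
...B
.B..
.WW.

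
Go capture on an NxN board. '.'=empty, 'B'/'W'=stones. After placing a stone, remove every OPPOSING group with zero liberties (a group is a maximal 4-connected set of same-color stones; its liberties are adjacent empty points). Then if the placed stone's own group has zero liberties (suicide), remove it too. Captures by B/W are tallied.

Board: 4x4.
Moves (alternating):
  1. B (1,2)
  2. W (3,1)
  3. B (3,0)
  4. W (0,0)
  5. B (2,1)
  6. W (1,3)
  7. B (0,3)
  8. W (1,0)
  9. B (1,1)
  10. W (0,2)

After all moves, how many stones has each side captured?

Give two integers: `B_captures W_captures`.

Answer: 0 1

Derivation:
Move 1: B@(1,2) -> caps B=0 W=0
Move 2: W@(3,1) -> caps B=0 W=0
Move 3: B@(3,0) -> caps B=0 W=0
Move 4: W@(0,0) -> caps B=0 W=0
Move 5: B@(2,1) -> caps B=0 W=0
Move 6: W@(1,3) -> caps B=0 W=0
Move 7: B@(0,3) -> caps B=0 W=0
Move 8: W@(1,0) -> caps B=0 W=0
Move 9: B@(1,1) -> caps B=0 W=0
Move 10: W@(0,2) -> caps B=0 W=1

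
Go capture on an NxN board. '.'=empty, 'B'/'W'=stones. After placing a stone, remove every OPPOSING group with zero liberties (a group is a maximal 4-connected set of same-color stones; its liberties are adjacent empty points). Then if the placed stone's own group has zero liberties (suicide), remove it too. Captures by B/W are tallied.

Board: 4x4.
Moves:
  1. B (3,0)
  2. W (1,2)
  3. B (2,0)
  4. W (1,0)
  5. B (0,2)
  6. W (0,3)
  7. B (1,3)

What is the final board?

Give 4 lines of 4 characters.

Move 1: B@(3,0) -> caps B=0 W=0
Move 2: W@(1,2) -> caps B=0 W=0
Move 3: B@(2,0) -> caps B=0 W=0
Move 4: W@(1,0) -> caps B=0 W=0
Move 5: B@(0,2) -> caps B=0 W=0
Move 6: W@(0,3) -> caps B=0 W=0
Move 7: B@(1,3) -> caps B=1 W=0

Answer: ..B.
W.WB
B...
B...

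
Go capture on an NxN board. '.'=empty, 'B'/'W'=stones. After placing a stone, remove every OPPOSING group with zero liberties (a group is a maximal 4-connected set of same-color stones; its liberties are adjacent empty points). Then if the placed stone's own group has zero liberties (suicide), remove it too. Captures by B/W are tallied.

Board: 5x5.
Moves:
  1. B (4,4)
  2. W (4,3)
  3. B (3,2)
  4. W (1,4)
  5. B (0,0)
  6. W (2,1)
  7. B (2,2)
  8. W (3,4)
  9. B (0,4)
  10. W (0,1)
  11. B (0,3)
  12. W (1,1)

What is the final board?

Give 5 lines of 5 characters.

Move 1: B@(4,4) -> caps B=0 W=0
Move 2: W@(4,3) -> caps B=0 W=0
Move 3: B@(3,2) -> caps B=0 W=0
Move 4: W@(1,4) -> caps B=0 W=0
Move 5: B@(0,0) -> caps B=0 W=0
Move 6: W@(2,1) -> caps B=0 W=0
Move 7: B@(2,2) -> caps B=0 W=0
Move 8: W@(3,4) -> caps B=0 W=1
Move 9: B@(0,4) -> caps B=0 W=1
Move 10: W@(0,1) -> caps B=0 W=1
Move 11: B@(0,3) -> caps B=0 W=1
Move 12: W@(1,1) -> caps B=0 W=1

Answer: BW.BB
.W..W
.WB..
..B.W
...W.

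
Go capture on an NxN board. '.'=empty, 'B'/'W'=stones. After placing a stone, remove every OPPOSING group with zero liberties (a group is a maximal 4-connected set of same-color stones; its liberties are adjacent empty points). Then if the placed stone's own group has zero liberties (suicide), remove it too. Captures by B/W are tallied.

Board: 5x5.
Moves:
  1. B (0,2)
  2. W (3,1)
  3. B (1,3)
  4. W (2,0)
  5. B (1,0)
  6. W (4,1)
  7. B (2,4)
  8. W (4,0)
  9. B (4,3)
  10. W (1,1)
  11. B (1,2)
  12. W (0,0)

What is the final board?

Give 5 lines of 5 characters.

Move 1: B@(0,2) -> caps B=0 W=0
Move 2: W@(3,1) -> caps B=0 W=0
Move 3: B@(1,3) -> caps B=0 W=0
Move 4: W@(2,0) -> caps B=0 W=0
Move 5: B@(1,0) -> caps B=0 W=0
Move 6: W@(4,1) -> caps B=0 W=0
Move 7: B@(2,4) -> caps B=0 W=0
Move 8: W@(4,0) -> caps B=0 W=0
Move 9: B@(4,3) -> caps B=0 W=0
Move 10: W@(1,1) -> caps B=0 W=0
Move 11: B@(1,2) -> caps B=0 W=0
Move 12: W@(0,0) -> caps B=0 W=1

Answer: W.B..
.WBB.
W...B
.W...
WW.B.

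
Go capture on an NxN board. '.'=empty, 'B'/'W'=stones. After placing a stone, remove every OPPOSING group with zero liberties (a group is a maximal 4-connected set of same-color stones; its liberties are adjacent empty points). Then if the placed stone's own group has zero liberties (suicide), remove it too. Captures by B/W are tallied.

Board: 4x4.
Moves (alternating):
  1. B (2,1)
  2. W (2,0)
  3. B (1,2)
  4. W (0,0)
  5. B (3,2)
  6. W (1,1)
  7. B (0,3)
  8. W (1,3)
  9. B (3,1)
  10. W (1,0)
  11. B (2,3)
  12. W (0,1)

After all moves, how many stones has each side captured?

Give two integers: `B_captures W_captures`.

Move 1: B@(2,1) -> caps B=0 W=0
Move 2: W@(2,0) -> caps B=0 W=0
Move 3: B@(1,2) -> caps B=0 W=0
Move 4: W@(0,0) -> caps B=0 W=0
Move 5: B@(3,2) -> caps B=0 W=0
Move 6: W@(1,1) -> caps B=0 W=0
Move 7: B@(0,3) -> caps B=0 W=0
Move 8: W@(1,3) -> caps B=0 W=0
Move 9: B@(3,1) -> caps B=0 W=0
Move 10: W@(1,0) -> caps B=0 W=0
Move 11: B@(2,3) -> caps B=1 W=0
Move 12: W@(0,1) -> caps B=1 W=0

Answer: 1 0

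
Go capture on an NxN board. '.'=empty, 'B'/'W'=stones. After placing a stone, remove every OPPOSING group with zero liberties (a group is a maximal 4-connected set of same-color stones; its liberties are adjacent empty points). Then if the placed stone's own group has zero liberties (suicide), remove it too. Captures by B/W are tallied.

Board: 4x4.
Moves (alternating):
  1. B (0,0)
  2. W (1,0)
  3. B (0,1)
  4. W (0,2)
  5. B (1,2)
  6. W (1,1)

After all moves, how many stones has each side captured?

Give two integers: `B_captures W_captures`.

Move 1: B@(0,0) -> caps B=0 W=0
Move 2: W@(1,0) -> caps B=0 W=0
Move 3: B@(0,1) -> caps B=0 W=0
Move 4: W@(0,2) -> caps B=0 W=0
Move 5: B@(1,2) -> caps B=0 W=0
Move 6: W@(1,1) -> caps B=0 W=2

Answer: 0 2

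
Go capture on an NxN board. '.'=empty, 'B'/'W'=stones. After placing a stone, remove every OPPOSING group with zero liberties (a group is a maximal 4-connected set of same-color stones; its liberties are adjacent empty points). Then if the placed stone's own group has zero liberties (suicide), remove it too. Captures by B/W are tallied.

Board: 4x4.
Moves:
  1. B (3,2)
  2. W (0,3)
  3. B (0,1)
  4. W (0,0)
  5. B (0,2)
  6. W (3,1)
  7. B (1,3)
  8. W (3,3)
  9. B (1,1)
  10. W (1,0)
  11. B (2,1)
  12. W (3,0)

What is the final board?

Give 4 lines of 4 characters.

Move 1: B@(3,2) -> caps B=0 W=0
Move 2: W@(0,3) -> caps B=0 W=0
Move 3: B@(0,1) -> caps B=0 W=0
Move 4: W@(0,0) -> caps B=0 W=0
Move 5: B@(0,2) -> caps B=0 W=0
Move 6: W@(3,1) -> caps B=0 W=0
Move 7: B@(1,3) -> caps B=1 W=0
Move 8: W@(3,3) -> caps B=1 W=0
Move 9: B@(1,1) -> caps B=1 W=0
Move 10: W@(1,0) -> caps B=1 W=0
Move 11: B@(2,1) -> caps B=1 W=0
Move 12: W@(3,0) -> caps B=1 W=0

Answer: WBB.
WB.B
.B..
WWBW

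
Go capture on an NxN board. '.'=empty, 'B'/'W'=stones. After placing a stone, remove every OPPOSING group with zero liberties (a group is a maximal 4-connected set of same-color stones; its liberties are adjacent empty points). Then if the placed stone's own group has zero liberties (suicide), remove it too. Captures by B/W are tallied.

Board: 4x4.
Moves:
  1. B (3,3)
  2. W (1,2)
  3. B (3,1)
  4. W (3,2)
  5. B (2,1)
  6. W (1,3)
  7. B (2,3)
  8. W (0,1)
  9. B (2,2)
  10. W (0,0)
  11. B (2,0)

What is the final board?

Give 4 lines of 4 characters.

Answer: WW..
..WW
BBBB
.B.B

Derivation:
Move 1: B@(3,3) -> caps B=0 W=0
Move 2: W@(1,2) -> caps B=0 W=0
Move 3: B@(3,1) -> caps B=0 W=0
Move 4: W@(3,2) -> caps B=0 W=0
Move 5: B@(2,1) -> caps B=0 W=0
Move 6: W@(1,3) -> caps B=0 W=0
Move 7: B@(2,3) -> caps B=0 W=0
Move 8: W@(0,1) -> caps B=0 W=0
Move 9: B@(2,2) -> caps B=1 W=0
Move 10: W@(0,0) -> caps B=1 W=0
Move 11: B@(2,0) -> caps B=1 W=0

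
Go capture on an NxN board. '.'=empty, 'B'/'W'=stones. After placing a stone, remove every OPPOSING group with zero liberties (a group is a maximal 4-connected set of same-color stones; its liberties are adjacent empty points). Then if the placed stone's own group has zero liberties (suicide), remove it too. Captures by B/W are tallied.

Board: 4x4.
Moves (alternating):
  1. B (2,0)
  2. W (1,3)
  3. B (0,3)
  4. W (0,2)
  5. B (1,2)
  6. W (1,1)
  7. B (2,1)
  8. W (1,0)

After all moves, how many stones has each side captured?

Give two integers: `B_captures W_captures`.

Answer: 0 1

Derivation:
Move 1: B@(2,0) -> caps B=0 W=0
Move 2: W@(1,3) -> caps B=0 W=0
Move 3: B@(0,3) -> caps B=0 W=0
Move 4: W@(0,2) -> caps B=0 W=1
Move 5: B@(1,2) -> caps B=0 W=1
Move 6: W@(1,1) -> caps B=0 W=1
Move 7: B@(2,1) -> caps B=0 W=1
Move 8: W@(1,0) -> caps B=0 W=1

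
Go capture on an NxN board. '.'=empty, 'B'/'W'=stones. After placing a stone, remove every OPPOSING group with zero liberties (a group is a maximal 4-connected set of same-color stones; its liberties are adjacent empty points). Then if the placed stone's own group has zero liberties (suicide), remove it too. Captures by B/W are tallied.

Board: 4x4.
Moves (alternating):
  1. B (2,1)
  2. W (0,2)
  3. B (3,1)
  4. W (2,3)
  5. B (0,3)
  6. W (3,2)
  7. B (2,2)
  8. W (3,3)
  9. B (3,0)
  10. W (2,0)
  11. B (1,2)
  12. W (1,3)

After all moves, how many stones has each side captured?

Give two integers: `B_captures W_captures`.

Answer: 0 1

Derivation:
Move 1: B@(2,1) -> caps B=0 W=0
Move 2: W@(0,2) -> caps B=0 W=0
Move 3: B@(3,1) -> caps B=0 W=0
Move 4: W@(2,3) -> caps B=0 W=0
Move 5: B@(0,3) -> caps B=0 W=0
Move 6: W@(3,2) -> caps B=0 W=0
Move 7: B@(2,2) -> caps B=0 W=0
Move 8: W@(3,3) -> caps B=0 W=0
Move 9: B@(3,0) -> caps B=0 W=0
Move 10: W@(2,0) -> caps B=0 W=0
Move 11: B@(1,2) -> caps B=0 W=0
Move 12: W@(1,3) -> caps B=0 W=1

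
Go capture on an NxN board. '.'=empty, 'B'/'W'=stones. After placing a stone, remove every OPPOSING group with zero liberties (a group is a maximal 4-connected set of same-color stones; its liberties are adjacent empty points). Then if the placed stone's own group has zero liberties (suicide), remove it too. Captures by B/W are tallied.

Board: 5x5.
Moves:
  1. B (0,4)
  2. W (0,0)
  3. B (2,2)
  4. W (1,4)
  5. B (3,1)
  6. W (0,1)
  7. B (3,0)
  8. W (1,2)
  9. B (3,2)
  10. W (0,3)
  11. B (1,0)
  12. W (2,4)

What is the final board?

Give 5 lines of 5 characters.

Answer: WW.W.
B.W.W
..B.W
BBB..
.....

Derivation:
Move 1: B@(0,4) -> caps B=0 W=0
Move 2: W@(0,0) -> caps B=0 W=0
Move 3: B@(2,2) -> caps B=0 W=0
Move 4: W@(1,4) -> caps B=0 W=0
Move 5: B@(3,1) -> caps B=0 W=0
Move 6: W@(0,1) -> caps B=0 W=0
Move 7: B@(3,0) -> caps B=0 W=0
Move 8: W@(1,2) -> caps B=0 W=0
Move 9: B@(3,2) -> caps B=0 W=0
Move 10: W@(0,3) -> caps B=0 W=1
Move 11: B@(1,0) -> caps B=0 W=1
Move 12: W@(2,4) -> caps B=0 W=1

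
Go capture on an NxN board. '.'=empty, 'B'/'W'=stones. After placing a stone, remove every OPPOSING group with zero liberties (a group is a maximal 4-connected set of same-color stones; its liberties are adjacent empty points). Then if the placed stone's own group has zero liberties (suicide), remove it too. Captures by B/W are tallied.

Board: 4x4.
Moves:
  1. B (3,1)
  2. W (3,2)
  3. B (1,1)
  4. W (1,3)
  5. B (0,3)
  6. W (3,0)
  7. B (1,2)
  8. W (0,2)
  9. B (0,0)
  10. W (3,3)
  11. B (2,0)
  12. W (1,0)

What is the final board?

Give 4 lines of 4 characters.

Answer: B.W.
.BBW
B...
.BWW

Derivation:
Move 1: B@(3,1) -> caps B=0 W=0
Move 2: W@(3,2) -> caps B=0 W=0
Move 3: B@(1,1) -> caps B=0 W=0
Move 4: W@(1,3) -> caps B=0 W=0
Move 5: B@(0,3) -> caps B=0 W=0
Move 6: W@(3,0) -> caps B=0 W=0
Move 7: B@(1,2) -> caps B=0 W=0
Move 8: W@(0,2) -> caps B=0 W=1
Move 9: B@(0,0) -> caps B=0 W=1
Move 10: W@(3,3) -> caps B=0 W=1
Move 11: B@(2,0) -> caps B=1 W=1
Move 12: W@(1,0) -> caps B=1 W=1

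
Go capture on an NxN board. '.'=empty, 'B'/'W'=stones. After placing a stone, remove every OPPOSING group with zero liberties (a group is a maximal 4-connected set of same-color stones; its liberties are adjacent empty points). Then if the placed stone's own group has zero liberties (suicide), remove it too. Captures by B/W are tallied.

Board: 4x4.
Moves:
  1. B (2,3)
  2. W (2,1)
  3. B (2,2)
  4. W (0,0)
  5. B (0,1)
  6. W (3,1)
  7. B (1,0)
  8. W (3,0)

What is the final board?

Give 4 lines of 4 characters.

Move 1: B@(2,3) -> caps B=0 W=0
Move 2: W@(2,1) -> caps B=0 W=0
Move 3: B@(2,2) -> caps B=0 W=0
Move 4: W@(0,0) -> caps B=0 W=0
Move 5: B@(0,1) -> caps B=0 W=0
Move 6: W@(3,1) -> caps B=0 W=0
Move 7: B@(1,0) -> caps B=1 W=0
Move 8: W@(3,0) -> caps B=1 W=0

Answer: .B..
B...
.WBB
WW..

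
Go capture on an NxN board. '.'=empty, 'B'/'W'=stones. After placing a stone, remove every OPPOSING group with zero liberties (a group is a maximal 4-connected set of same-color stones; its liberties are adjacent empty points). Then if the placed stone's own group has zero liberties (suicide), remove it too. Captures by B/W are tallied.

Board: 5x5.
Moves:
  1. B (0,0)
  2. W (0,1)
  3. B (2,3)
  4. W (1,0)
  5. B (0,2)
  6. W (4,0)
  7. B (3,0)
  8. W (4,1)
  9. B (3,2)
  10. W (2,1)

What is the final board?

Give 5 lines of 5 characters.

Move 1: B@(0,0) -> caps B=0 W=0
Move 2: W@(0,1) -> caps B=0 W=0
Move 3: B@(2,3) -> caps B=0 W=0
Move 4: W@(1,0) -> caps B=0 W=1
Move 5: B@(0,2) -> caps B=0 W=1
Move 6: W@(4,0) -> caps B=0 W=1
Move 7: B@(3,0) -> caps B=0 W=1
Move 8: W@(4,1) -> caps B=0 W=1
Move 9: B@(3,2) -> caps B=0 W=1
Move 10: W@(2,1) -> caps B=0 W=1

Answer: .WB..
W....
.W.B.
B.B..
WW...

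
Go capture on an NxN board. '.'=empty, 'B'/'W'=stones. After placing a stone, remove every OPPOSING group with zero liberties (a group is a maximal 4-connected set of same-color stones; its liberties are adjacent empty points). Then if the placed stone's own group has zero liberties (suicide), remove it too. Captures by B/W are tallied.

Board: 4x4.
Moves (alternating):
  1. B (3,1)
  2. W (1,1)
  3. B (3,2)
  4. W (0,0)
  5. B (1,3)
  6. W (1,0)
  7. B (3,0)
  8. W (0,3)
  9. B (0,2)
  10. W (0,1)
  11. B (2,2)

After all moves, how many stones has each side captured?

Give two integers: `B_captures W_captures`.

Answer: 1 0

Derivation:
Move 1: B@(3,1) -> caps B=0 W=0
Move 2: W@(1,1) -> caps B=0 W=0
Move 3: B@(3,2) -> caps B=0 W=0
Move 4: W@(0,0) -> caps B=0 W=0
Move 5: B@(1,3) -> caps B=0 W=0
Move 6: W@(1,0) -> caps B=0 W=0
Move 7: B@(3,0) -> caps B=0 W=0
Move 8: W@(0,3) -> caps B=0 W=0
Move 9: B@(0,2) -> caps B=1 W=0
Move 10: W@(0,1) -> caps B=1 W=0
Move 11: B@(2,2) -> caps B=1 W=0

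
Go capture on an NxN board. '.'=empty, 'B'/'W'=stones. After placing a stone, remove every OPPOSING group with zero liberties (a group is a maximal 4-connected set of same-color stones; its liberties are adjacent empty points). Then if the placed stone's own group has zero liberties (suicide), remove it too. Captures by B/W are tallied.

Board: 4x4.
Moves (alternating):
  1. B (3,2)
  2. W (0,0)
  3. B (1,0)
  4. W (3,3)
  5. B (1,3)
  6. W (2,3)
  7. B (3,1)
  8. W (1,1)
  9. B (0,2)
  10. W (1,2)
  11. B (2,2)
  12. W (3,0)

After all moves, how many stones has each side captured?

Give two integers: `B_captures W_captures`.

Move 1: B@(3,2) -> caps B=0 W=0
Move 2: W@(0,0) -> caps B=0 W=0
Move 3: B@(1,0) -> caps B=0 W=0
Move 4: W@(3,3) -> caps B=0 W=0
Move 5: B@(1,3) -> caps B=0 W=0
Move 6: W@(2,3) -> caps B=0 W=0
Move 7: B@(3,1) -> caps B=0 W=0
Move 8: W@(1,1) -> caps B=0 W=0
Move 9: B@(0,2) -> caps B=0 W=0
Move 10: W@(1,2) -> caps B=0 W=0
Move 11: B@(2,2) -> caps B=2 W=0
Move 12: W@(3,0) -> caps B=2 W=0

Answer: 2 0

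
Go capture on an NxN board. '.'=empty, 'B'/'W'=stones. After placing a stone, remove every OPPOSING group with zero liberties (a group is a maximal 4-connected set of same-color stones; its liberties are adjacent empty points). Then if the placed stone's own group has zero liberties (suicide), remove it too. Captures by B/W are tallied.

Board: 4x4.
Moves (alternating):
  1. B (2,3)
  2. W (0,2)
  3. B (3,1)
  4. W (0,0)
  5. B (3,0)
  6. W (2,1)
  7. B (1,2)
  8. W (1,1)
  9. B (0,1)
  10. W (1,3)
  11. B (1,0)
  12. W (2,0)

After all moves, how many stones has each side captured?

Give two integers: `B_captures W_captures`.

Move 1: B@(2,3) -> caps B=0 W=0
Move 2: W@(0,2) -> caps B=0 W=0
Move 3: B@(3,1) -> caps B=0 W=0
Move 4: W@(0,0) -> caps B=0 W=0
Move 5: B@(3,0) -> caps B=0 W=0
Move 6: W@(2,1) -> caps B=0 W=0
Move 7: B@(1,2) -> caps B=0 W=0
Move 8: W@(1,1) -> caps B=0 W=0
Move 9: B@(0,1) -> caps B=0 W=0
Move 10: W@(1,3) -> caps B=0 W=0
Move 11: B@(1,0) -> caps B=0 W=0
Move 12: W@(2,0) -> caps B=0 W=1

Answer: 0 1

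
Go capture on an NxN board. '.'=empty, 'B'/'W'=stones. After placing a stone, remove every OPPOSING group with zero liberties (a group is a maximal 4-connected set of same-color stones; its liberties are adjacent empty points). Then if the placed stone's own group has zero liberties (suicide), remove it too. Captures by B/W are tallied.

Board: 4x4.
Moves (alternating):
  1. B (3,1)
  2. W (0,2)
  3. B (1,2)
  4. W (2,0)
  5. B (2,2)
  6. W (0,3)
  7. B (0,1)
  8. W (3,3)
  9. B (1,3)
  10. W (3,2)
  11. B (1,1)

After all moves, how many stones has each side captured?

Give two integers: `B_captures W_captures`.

Move 1: B@(3,1) -> caps B=0 W=0
Move 2: W@(0,2) -> caps B=0 W=0
Move 3: B@(1,2) -> caps B=0 W=0
Move 4: W@(2,0) -> caps B=0 W=0
Move 5: B@(2,2) -> caps B=0 W=0
Move 6: W@(0,3) -> caps B=0 W=0
Move 7: B@(0,1) -> caps B=0 W=0
Move 8: W@(3,3) -> caps B=0 W=0
Move 9: B@(1,3) -> caps B=2 W=0
Move 10: W@(3,2) -> caps B=2 W=0
Move 11: B@(1,1) -> caps B=2 W=0

Answer: 2 0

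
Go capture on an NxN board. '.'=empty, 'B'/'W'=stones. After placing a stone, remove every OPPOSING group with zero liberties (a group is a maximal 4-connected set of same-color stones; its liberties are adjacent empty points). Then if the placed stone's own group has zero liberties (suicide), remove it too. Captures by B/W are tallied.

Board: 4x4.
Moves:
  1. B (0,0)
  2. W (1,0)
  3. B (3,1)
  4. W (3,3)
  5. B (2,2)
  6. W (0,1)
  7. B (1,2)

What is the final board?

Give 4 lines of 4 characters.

Answer: .W..
W.B.
..B.
.B.W

Derivation:
Move 1: B@(0,0) -> caps B=0 W=0
Move 2: W@(1,0) -> caps B=0 W=0
Move 3: B@(3,1) -> caps B=0 W=0
Move 4: W@(3,3) -> caps B=0 W=0
Move 5: B@(2,2) -> caps B=0 W=0
Move 6: W@(0,1) -> caps B=0 W=1
Move 7: B@(1,2) -> caps B=0 W=1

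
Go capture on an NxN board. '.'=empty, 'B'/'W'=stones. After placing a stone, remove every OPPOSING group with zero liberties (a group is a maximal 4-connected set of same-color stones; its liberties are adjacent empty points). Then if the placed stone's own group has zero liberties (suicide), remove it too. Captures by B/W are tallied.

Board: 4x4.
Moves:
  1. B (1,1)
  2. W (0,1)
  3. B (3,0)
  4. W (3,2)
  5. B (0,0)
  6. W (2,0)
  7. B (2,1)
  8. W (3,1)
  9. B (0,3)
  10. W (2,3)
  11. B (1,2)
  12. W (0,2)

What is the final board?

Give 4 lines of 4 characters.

Move 1: B@(1,1) -> caps B=0 W=0
Move 2: W@(0,1) -> caps B=0 W=0
Move 3: B@(3,0) -> caps B=0 W=0
Move 4: W@(3,2) -> caps B=0 W=0
Move 5: B@(0,0) -> caps B=0 W=0
Move 6: W@(2,0) -> caps B=0 W=0
Move 7: B@(2,1) -> caps B=0 W=0
Move 8: W@(3,1) -> caps B=0 W=1
Move 9: B@(0,3) -> caps B=0 W=1
Move 10: W@(2,3) -> caps B=0 W=1
Move 11: B@(1,2) -> caps B=0 W=1
Move 12: W@(0,2) -> caps B=0 W=1

Answer: B..B
.BB.
WB.W
.WW.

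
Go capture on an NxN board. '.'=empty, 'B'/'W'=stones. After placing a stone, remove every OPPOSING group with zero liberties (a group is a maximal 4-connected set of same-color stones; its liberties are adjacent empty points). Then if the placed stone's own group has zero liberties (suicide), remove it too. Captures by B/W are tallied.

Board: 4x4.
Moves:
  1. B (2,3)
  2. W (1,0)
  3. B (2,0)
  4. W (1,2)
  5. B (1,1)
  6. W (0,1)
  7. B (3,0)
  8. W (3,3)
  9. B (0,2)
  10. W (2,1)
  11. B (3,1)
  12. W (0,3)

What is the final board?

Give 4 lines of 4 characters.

Answer: .W.W
W.W.
BW.B
BB.W

Derivation:
Move 1: B@(2,3) -> caps B=0 W=0
Move 2: W@(1,0) -> caps B=0 W=0
Move 3: B@(2,0) -> caps B=0 W=0
Move 4: W@(1,2) -> caps B=0 W=0
Move 5: B@(1,1) -> caps B=0 W=0
Move 6: W@(0,1) -> caps B=0 W=0
Move 7: B@(3,0) -> caps B=0 W=0
Move 8: W@(3,3) -> caps B=0 W=0
Move 9: B@(0,2) -> caps B=0 W=0
Move 10: W@(2,1) -> caps B=0 W=1
Move 11: B@(3,1) -> caps B=0 W=1
Move 12: W@(0,3) -> caps B=0 W=2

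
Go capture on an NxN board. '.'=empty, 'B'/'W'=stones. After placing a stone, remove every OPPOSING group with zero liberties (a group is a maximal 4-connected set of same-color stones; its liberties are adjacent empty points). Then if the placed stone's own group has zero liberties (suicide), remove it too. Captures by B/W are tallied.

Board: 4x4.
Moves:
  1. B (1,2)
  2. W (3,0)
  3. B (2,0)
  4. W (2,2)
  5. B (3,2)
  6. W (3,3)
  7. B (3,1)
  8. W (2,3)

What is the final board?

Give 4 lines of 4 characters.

Answer: ....
..B.
B.WW
.BBW

Derivation:
Move 1: B@(1,2) -> caps B=0 W=0
Move 2: W@(3,0) -> caps B=0 W=0
Move 3: B@(2,0) -> caps B=0 W=0
Move 4: W@(2,2) -> caps B=0 W=0
Move 5: B@(3,2) -> caps B=0 W=0
Move 6: W@(3,3) -> caps B=0 W=0
Move 7: B@(3,1) -> caps B=1 W=0
Move 8: W@(2,3) -> caps B=1 W=0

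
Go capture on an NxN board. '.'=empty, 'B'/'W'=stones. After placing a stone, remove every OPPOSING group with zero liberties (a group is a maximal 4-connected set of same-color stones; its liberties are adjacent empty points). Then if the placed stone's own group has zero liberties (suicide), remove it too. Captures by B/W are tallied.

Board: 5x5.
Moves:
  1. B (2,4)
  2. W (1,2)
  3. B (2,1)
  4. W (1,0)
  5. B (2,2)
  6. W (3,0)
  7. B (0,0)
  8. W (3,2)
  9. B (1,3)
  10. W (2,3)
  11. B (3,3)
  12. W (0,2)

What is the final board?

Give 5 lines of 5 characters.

Move 1: B@(2,4) -> caps B=0 W=0
Move 2: W@(1,2) -> caps B=0 W=0
Move 3: B@(2,1) -> caps B=0 W=0
Move 4: W@(1,0) -> caps B=0 W=0
Move 5: B@(2,2) -> caps B=0 W=0
Move 6: W@(3,0) -> caps B=0 W=0
Move 7: B@(0,0) -> caps B=0 W=0
Move 8: W@(3,2) -> caps B=0 W=0
Move 9: B@(1,3) -> caps B=0 W=0
Move 10: W@(2,3) -> caps B=0 W=0
Move 11: B@(3,3) -> caps B=1 W=0
Move 12: W@(0,2) -> caps B=1 W=0

Answer: B.W..
W.WB.
.BB.B
W.WB.
.....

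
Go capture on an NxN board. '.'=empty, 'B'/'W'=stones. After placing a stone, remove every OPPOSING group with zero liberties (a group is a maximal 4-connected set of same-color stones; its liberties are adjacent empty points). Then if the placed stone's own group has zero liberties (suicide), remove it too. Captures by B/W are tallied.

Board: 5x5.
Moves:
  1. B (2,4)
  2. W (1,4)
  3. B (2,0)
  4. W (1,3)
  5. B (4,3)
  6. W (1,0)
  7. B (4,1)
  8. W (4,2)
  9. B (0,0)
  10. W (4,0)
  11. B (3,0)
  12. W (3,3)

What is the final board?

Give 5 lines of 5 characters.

Answer: B....
W..WW
B...B
B..W.
.BWB.

Derivation:
Move 1: B@(2,4) -> caps B=0 W=0
Move 2: W@(1,4) -> caps B=0 W=0
Move 3: B@(2,0) -> caps B=0 W=0
Move 4: W@(1,3) -> caps B=0 W=0
Move 5: B@(4,3) -> caps B=0 W=0
Move 6: W@(1,0) -> caps B=0 W=0
Move 7: B@(4,1) -> caps B=0 W=0
Move 8: W@(4,2) -> caps B=0 W=0
Move 9: B@(0,0) -> caps B=0 W=0
Move 10: W@(4,0) -> caps B=0 W=0
Move 11: B@(3,0) -> caps B=1 W=0
Move 12: W@(3,3) -> caps B=1 W=0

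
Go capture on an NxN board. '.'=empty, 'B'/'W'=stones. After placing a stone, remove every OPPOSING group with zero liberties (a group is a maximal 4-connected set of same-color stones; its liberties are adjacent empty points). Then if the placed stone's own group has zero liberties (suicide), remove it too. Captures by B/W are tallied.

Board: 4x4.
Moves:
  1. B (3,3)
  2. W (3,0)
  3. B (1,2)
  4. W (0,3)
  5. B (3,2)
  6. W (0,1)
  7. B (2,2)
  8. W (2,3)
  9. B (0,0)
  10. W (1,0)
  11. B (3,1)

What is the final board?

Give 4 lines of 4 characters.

Answer: .W.W
W.B.
..BW
WBBB

Derivation:
Move 1: B@(3,3) -> caps B=0 W=0
Move 2: W@(3,0) -> caps B=0 W=0
Move 3: B@(1,2) -> caps B=0 W=0
Move 4: W@(0,3) -> caps B=0 W=0
Move 5: B@(3,2) -> caps B=0 W=0
Move 6: W@(0,1) -> caps B=0 W=0
Move 7: B@(2,2) -> caps B=0 W=0
Move 8: W@(2,3) -> caps B=0 W=0
Move 9: B@(0,0) -> caps B=0 W=0
Move 10: W@(1,0) -> caps B=0 W=1
Move 11: B@(3,1) -> caps B=0 W=1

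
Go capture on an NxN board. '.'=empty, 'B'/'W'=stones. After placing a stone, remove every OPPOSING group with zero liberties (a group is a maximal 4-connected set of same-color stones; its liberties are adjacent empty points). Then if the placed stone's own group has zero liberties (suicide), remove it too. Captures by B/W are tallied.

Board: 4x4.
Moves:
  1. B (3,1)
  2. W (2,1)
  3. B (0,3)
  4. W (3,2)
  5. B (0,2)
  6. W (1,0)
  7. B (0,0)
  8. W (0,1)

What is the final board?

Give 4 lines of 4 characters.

Answer: .WBB
W...
.W..
.BW.

Derivation:
Move 1: B@(3,1) -> caps B=0 W=0
Move 2: W@(2,1) -> caps B=0 W=0
Move 3: B@(0,3) -> caps B=0 W=0
Move 4: W@(3,2) -> caps B=0 W=0
Move 5: B@(0,2) -> caps B=0 W=0
Move 6: W@(1,0) -> caps B=0 W=0
Move 7: B@(0,0) -> caps B=0 W=0
Move 8: W@(0,1) -> caps B=0 W=1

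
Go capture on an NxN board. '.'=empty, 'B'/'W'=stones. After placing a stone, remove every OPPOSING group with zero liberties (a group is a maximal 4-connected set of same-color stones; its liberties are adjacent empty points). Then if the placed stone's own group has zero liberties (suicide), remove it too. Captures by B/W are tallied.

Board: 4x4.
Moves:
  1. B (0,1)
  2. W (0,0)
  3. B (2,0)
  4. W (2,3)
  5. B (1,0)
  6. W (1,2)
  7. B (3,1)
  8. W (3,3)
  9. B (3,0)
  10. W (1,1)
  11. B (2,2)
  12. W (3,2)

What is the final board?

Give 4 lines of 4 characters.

Answer: .B..
BWW.
B.BW
BBWW

Derivation:
Move 1: B@(0,1) -> caps B=0 W=0
Move 2: W@(0,0) -> caps B=0 W=0
Move 3: B@(2,0) -> caps B=0 W=0
Move 4: W@(2,3) -> caps B=0 W=0
Move 5: B@(1,0) -> caps B=1 W=0
Move 6: W@(1,2) -> caps B=1 W=0
Move 7: B@(3,1) -> caps B=1 W=0
Move 8: W@(3,3) -> caps B=1 W=0
Move 9: B@(3,0) -> caps B=1 W=0
Move 10: W@(1,1) -> caps B=1 W=0
Move 11: B@(2,2) -> caps B=1 W=0
Move 12: W@(3,2) -> caps B=1 W=0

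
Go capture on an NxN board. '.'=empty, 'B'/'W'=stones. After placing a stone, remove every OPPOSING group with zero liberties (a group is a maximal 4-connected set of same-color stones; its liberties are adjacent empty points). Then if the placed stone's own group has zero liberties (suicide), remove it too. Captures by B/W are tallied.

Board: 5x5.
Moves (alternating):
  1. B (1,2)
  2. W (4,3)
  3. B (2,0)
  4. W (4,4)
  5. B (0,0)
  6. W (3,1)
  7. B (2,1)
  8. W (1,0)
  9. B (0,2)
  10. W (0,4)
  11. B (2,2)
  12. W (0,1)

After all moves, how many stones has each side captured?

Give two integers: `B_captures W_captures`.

Answer: 0 1

Derivation:
Move 1: B@(1,2) -> caps B=0 W=0
Move 2: W@(4,3) -> caps B=0 W=0
Move 3: B@(2,0) -> caps B=0 W=0
Move 4: W@(4,4) -> caps B=0 W=0
Move 5: B@(0,0) -> caps B=0 W=0
Move 6: W@(3,1) -> caps B=0 W=0
Move 7: B@(2,1) -> caps B=0 W=0
Move 8: W@(1,0) -> caps B=0 W=0
Move 9: B@(0,2) -> caps B=0 W=0
Move 10: W@(0,4) -> caps B=0 W=0
Move 11: B@(2,2) -> caps B=0 W=0
Move 12: W@(0,1) -> caps B=0 W=1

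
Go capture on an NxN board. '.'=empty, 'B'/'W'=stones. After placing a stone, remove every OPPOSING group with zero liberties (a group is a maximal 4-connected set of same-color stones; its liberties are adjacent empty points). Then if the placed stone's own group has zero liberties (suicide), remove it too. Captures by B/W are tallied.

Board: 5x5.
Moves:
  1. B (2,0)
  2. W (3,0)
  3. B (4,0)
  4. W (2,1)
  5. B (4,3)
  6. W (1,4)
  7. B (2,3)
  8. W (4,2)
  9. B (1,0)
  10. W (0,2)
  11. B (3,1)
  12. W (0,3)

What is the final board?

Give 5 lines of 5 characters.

Answer: ..WW.
B...W
BW.B.
.B...
B.WB.

Derivation:
Move 1: B@(2,0) -> caps B=0 W=0
Move 2: W@(3,0) -> caps B=0 W=0
Move 3: B@(4,0) -> caps B=0 W=0
Move 4: W@(2,1) -> caps B=0 W=0
Move 5: B@(4,3) -> caps B=0 W=0
Move 6: W@(1,4) -> caps B=0 W=0
Move 7: B@(2,3) -> caps B=0 W=0
Move 8: W@(4,2) -> caps B=0 W=0
Move 9: B@(1,0) -> caps B=0 W=0
Move 10: W@(0,2) -> caps B=0 W=0
Move 11: B@(3,1) -> caps B=1 W=0
Move 12: W@(0,3) -> caps B=1 W=0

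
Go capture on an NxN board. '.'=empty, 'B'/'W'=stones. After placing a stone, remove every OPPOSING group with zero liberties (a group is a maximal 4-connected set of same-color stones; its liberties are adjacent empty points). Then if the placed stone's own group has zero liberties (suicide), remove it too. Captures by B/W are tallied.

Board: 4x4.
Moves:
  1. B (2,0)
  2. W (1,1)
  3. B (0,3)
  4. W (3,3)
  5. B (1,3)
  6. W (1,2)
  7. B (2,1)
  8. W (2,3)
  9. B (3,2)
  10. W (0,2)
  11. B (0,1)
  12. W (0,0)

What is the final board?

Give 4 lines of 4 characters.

Move 1: B@(2,0) -> caps B=0 W=0
Move 2: W@(1,1) -> caps B=0 W=0
Move 3: B@(0,3) -> caps B=0 W=0
Move 4: W@(3,3) -> caps B=0 W=0
Move 5: B@(1,3) -> caps B=0 W=0
Move 6: W@(1,2) -> caps B=0 W=0
Move 7: B@(2,1) -> caps B=0 W=0
Move 8: W@(2,3) -> caps B=0 W=0
Move 9: B@(3,2) -> caps B=0 W=0
Move 10: W@(0,2) -> caps B=0 W=2
Move 11: B@(0,1) -> caps B=0 W=2
Move 12: W@(0,0) -> caps B=0 W=3

Answer: W.W.
.WW.
BB.W
..BW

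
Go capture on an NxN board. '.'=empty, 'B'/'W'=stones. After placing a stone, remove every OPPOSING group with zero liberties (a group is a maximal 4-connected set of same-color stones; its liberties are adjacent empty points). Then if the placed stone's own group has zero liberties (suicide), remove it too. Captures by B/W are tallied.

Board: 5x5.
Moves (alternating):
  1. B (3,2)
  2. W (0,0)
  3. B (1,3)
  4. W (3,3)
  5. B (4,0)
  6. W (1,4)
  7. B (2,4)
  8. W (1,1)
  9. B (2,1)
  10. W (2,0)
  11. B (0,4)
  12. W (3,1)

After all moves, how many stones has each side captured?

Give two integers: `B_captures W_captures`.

Move 1: B@(3,2) -> caps B=0 W=0
Move 2: W@(0,0) -> caps B=0 W=0
Move 3: B@(1,3) -> caps B=0 W=0
Move 4: W@(3,3) -> caps B=0 W=0
Move 5: B@(4,0) -> caps B=0 W=0
Move 6: W@(1,4) -> caps B=0 W=0
Move 7: B@(2,4) -> caps B=0 W=0
Move 8: W@(1,1) -> caps B=0 W=0
Move 9: B@(2,1) -> caps B=0 W=0
Move 10: W@(2,0) -> caps B=0 W=0
Move 11: B@(0,4) -> caps B=1 W=0
Move 12: W@(3,1) -> caps B=1 W=0

Answer: 1 0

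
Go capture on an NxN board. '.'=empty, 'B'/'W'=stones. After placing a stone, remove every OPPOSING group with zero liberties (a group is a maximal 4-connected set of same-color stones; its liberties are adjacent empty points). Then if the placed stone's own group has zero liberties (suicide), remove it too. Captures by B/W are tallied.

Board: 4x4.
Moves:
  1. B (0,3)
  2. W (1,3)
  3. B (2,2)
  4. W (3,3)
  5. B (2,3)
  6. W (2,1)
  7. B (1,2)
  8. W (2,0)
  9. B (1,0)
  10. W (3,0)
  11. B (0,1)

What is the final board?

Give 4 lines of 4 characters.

Answer: .B.B
B.B.
WWBB
W..W

Derivation:
Move 1: B@(0,3) -> caps B=0 W=0
Move 2: W@(1,3) -> caps B=0 W=0
Move 3: B@(2,2) -> caps B=0 W=0
Move 4: W@(3,3) -> caps B=0 W=0
Move 5: B@(2,3) -> caps B=0 W=0
Move 6: W@(2,1) -> caps B=0 W=0
Move 7: B@(1,2) -> caps B=1 W=0
Move 8: W@(2,0) -> caps B=1 W=0
Move 9: B@(1,0) -> caps B=1 W=0
Move 10: W@(3,0) -> caps B=1 W=0
Move 11: B@(0,1) -> caps B=1 W=0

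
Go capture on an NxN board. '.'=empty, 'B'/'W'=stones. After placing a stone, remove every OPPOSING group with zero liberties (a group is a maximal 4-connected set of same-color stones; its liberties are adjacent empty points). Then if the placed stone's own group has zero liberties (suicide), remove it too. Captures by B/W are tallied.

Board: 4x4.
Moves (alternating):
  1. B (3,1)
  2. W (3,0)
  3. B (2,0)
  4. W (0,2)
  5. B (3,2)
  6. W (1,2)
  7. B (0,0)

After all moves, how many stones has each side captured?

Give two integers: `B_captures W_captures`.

Move 1: B@(3,1) -> caps B=0 W=0
Move 2: W@(3,0) -> caps B=0 W=0
Move 3: B@(2,0) -> caps B=1 W=0
Move 4: W@(0,2) -> caps B=1 W=0
Move 5: B@(3,2) -> caps B=1 W=0
Move 6: W@(1,2) -> caps B=1 W=0
Move 7: B@(0,0) -> caps B=1 W=0

Answer: 1 0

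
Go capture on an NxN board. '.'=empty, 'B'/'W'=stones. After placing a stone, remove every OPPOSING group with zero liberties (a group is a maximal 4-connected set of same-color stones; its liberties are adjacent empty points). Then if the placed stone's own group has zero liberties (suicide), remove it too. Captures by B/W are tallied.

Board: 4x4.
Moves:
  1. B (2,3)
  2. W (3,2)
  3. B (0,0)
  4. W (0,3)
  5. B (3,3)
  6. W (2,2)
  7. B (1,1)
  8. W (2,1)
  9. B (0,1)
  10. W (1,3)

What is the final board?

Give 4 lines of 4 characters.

Move 1: B@(2,3) -> caps B=0 W=0
Move 2: W@(3,2) -> caps B=0 W=0
Move 3: B@(0,0) -> caps B=0 W=0
Move 4: W@(0,3) -> caps B=0 W=0
Move 5: B@(3,3) -> caps B=0 W=0
Move 6: W@(2,2) -> caps B=0 W=0
Move 7: B@(1,1) -> caps B=0 W=0
Move 8: W@(2,1) -> caps B=0 W=0
Move 9: B@(0,1) -> caps B=0 W=0
Move 10: W@(1,3) -> caps B=0 W=2

Answer: BB.W
.B.W
.WW.
..W.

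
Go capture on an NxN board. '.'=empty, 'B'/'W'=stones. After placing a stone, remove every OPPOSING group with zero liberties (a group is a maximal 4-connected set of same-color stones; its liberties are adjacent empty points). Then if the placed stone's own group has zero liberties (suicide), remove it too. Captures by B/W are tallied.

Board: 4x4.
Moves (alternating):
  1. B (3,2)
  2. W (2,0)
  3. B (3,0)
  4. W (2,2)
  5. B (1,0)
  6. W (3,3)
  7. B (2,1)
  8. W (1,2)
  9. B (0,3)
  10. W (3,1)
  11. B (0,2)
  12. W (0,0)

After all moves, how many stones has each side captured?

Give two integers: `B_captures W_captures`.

Move 1: B@(3,2) -> caps B=0 W=0
Move 2: W@(2,0) -> caps B=0 W=0
Move 3: B@(3,0) -> caps B=0 W=0
Move 4: W@(2,2) -> caps B=0 W=0
Move 5: B@(1,0) -> caps B=0 W=0
Move 6: W@(3,3) -> caps B=0 W=0
Move 7: B@(2,1) -> caps B=1 W=0
Move 8: W@(1,2) -> caps B=1 W=0
Move 9: B@(0,3) -> caps B=1 W=0
Move 10: W@(3,1) -> caps B=1 W=1
Move 11: B@(0,2) -> caps B=1 W=1
Move 12: W@(0,0) -> caps B=1 W=1

Answer: 1 1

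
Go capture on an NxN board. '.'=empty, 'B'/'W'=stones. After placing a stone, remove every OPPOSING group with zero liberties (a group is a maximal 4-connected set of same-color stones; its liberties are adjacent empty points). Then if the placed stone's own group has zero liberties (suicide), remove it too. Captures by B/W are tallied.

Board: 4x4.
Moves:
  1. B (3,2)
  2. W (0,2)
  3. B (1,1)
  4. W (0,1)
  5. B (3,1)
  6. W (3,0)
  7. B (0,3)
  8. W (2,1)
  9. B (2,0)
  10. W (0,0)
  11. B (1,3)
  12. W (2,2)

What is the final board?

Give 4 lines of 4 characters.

Answer: WWWB
.B.B
BWW.
.BB.

Derivation:
Move 1: B@(3,2) -> caps B=0 W=0
Move 2: W@(0,2) -> caps B=0 W=0
Move 3: B@(1,1) -> caps B=0 W=0
Move 4: W@(0,1) -> caps B=0 W=0
Move 5: B@(3,1) -> caps B=0 W=0
Move 6: W@(3,0) -> caps B=0 W=0
Move 7: B@(0,3) -> caps B=0 W=0
Move 8: W@(2,1) -> caps B=0 W=0
Move 9: B@(2,0) -> caps B=1 W=0
Move 10: W@(0,0) -> caps B=1 W=0
Move 11: B@(1,3) -> caps B=1 W=0
Move 12: W@(2,2) -> caps B=1 W=0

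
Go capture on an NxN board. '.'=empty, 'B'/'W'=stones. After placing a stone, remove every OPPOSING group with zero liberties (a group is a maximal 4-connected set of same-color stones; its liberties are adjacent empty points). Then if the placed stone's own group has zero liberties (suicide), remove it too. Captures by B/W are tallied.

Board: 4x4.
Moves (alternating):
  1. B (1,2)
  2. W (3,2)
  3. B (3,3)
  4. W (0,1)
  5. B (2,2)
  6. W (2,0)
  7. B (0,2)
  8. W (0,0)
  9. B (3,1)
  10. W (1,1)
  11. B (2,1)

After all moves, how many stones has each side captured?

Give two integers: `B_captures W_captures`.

Move 1: B@(1,2) -> caps B=0 W=0
Move 2: W@(3,2) -> caps B=0 W=0
Move 3: B@(3,3) -> caps B=0 W=0
Move 4: W@(0,1) -> caps B=0 W=0
Move 5: B@(2,2) -> caps B=0 W=0
Move 6: W@(2,0) -> caps B=0 W=0
Move 7: B@(0,2) -> caps B=0 W=0
Move 8: W@(0,0) -> caps B=0 W=0
Move 9: B@(3,1) -> caps B=1 W=0
Move 10: W@(1,1) -> caps B=1 W=0
Move 11: B@(2,1) -> caps B=1 W=0

Answer: 1 0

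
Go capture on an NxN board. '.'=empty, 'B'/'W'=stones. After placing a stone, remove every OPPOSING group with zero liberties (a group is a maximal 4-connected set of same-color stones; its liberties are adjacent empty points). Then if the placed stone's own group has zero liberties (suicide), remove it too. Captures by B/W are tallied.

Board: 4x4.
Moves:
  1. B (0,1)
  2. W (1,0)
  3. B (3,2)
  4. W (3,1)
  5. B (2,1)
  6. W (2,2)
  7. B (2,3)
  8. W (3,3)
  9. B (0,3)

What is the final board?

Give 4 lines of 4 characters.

Answer: .B.B
W...
.BWB
.W.W

Derivation:
Move 1: B@(0,1) -> caps B=0 W=0
Move 2: W@(1,0) -> caps B=0 W=0
Move 3: B@(3,2) -> caps B=0 W=0
Move 4: W@(3,1) -> caps B=0 W=0
Move 5: B@(2,1) -> caps B=0 W=0
Move 6: W@(2,2) -> caps B=0 W=0
Move 7: B@(2,3) -> caps B=0 W=0
Move 8: W@(3,3) -> caps B=0 W=1
Move 9: B@(0,3) -> caps B=0 W=1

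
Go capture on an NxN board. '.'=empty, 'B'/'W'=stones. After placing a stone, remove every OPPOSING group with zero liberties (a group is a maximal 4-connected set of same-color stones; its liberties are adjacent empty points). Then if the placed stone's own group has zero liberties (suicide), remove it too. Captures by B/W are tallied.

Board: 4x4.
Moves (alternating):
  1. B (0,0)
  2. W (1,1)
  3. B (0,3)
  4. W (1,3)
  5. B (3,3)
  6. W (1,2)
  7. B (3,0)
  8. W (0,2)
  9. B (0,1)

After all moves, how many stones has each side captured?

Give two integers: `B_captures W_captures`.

Move 1: B@(0,0) -> caps B=0 W=0
Move 2: W@(1,1) -> caps B=0 W=0
Move 3: B@(0,3) -> caps B=0 W=0
Move 4: W@(1,3) -> caps B=0 W=0
Move 5: B@(3,3) -> caps B=0 W=0
Move 6: W@(1,2) -> caps B=0 W=0
Move 7: B@(3,0) -> caps B=0 W=0
Move 8: W@(0,2) -> caps B=0 W=1
Move 9: B@(0,1) -> caps B=0 W=1

Answer: 0 1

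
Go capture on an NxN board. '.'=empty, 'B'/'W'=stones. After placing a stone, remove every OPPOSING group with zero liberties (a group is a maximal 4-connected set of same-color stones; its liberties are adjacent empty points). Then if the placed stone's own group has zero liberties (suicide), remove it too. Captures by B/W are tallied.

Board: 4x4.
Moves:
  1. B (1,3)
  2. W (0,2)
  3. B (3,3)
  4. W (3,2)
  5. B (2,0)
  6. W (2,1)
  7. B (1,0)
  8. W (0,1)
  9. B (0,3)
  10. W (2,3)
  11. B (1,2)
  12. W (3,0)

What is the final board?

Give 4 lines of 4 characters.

Move 1: B@(1,3) -> caps B=0 W=0
Move 2: W@(0,2) -> caps B=0 W=0
Move 3: B@(3,3) -> caps B=0 W=0
Move 4: W@(3,2) -> caps B=0 W=0
Move 5: B@(2,0) -> caps B=0 W=0
Move 6: W@(2,1) -> caps B=0 W=0
Move 7: B@(1,0) -> caps B=0 W=0
Move 8: W@(0,1) -> caps B=0 W=0
Move 9: B@(0,3) -> caps B=0 W=0
Move 10: W@(2,3) -> caps B=0 W=1
Move 11: B@(1,2) -> caps B=0 W=1
Move 12: W@(3,0) -> caps B=0 W=1

Answer: .WWB
B.BB
BW.W
W.W.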